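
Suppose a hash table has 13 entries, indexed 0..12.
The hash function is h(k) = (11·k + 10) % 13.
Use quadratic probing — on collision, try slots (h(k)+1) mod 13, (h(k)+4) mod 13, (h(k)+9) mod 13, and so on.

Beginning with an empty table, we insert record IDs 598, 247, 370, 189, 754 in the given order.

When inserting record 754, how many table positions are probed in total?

598: h=10 -> slot 10
247: h=10, probe 10,11 -> slot 11
370: h=11, probe 11,12 -> slot 12
189: h=9 -> slot 9
754: h=10, probe 10,11,1 -> slot 1
Table: [∅, 754, ∅, ∅, ∅, ∅, ∅, ∅, ∅, 189, 598, 247, 370]

3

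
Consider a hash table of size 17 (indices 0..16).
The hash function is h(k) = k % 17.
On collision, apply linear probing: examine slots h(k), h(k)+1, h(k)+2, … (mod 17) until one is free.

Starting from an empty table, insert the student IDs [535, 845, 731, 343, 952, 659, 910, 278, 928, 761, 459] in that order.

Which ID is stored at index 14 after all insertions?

761

535: h=8 => slot 8
845: h=12 => slot 12
731: h=0 => slot 0
343: h=3 => slot 3
952: h=0, probe 0,1 => slot 1
659: h=13 => slot 13
910: h=9 => slot 9
278: h=6 => slot 6
928: h=10 => slot 10
761: h=13, probe 13,14 => slot 14
459: h=0, probe 0,1,2 => slot 2
Table: [731, 952, 459, 343, _, _, 278, _, 535, 910, 928, _, 845, 659, 761, _, _]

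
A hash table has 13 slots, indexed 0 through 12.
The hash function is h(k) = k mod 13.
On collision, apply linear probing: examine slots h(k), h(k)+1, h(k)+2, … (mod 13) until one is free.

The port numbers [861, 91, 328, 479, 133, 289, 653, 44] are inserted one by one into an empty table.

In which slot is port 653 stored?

7

Insert 861: h=3, slot 3 empty => index 3.
Insert 91: h=0, slot 0 empty => index 0.
Insert 328: h=3, slot 3 occupied => index 4.
Insert 479: h=11, slot 11 empty => index 11.
Insert 133: h=3, slots 3,4 occupied => index 5.
Insert 289: h=3, slots 3,4,5 occupied => index 6.
Insert 653: h=3, slots 3,4,5,6 occupied => index 7.
Insert 44: h=5, slots 5,6,7 occupied => index 8.
Table: [91, ., ., 861, 328, 133, 289, 653, 44, ., ., 479, .]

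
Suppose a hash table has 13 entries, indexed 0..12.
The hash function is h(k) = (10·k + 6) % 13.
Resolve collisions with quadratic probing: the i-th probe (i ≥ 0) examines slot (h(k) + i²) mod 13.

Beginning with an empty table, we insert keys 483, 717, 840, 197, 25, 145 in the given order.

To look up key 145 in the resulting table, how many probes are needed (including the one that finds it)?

483: h=0 → slot 0
717: h=0, probe 0,1 → slot 1
840: h=8 → slot 8
197: h=0, probe 0,1,4 → slot 4
25: h=9 → slot 9
145: h=0, probe 0,1,4,9,3 → slot 3
Table: [483, 717, ∅, 145, 197, ∅, ∅, ∅, 840, 25, ∅, ∅, ∅]
Lookup 145: h=0, probe 0,1,4,9,3 → found at 3.

5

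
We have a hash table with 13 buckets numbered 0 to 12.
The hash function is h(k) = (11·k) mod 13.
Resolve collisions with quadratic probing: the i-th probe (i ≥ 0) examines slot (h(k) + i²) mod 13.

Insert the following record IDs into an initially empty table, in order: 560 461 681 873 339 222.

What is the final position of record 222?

560: h=11 → slot 11
461: h=1 → slot 1
681: h=3 → slot 3
873: h=9 → slot 9
339: h=11, probe 11,12 → slot 12
222: h=11, probe 11,12,2 → slot 2
Table: [., 461, 222, 681, ., ., ., ., ., 873, ., 560, 339]

2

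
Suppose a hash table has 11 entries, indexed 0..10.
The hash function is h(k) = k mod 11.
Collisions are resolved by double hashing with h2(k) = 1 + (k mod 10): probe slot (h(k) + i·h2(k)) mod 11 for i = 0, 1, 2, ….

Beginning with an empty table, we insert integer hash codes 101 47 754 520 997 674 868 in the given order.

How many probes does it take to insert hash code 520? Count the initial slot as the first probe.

Insert 101: h=2, slot 2 empty => index 2.
Insert 47: h=3, slot 3 empty => index 3.
Insert 754: h=6, slot 6 empty => index 6.
Insert 520: h=3, h2=1, slot 3 occupied => index 4.
Insert 997: h=7, slot 7 empty => index 7.
Insert 674: h=3, h2=5, slot 3 occupied => index 8.
Insert 868: h=10, slot 10 empty => index 10.
Table: [., ., 101, 47, 520, ., 754, 997, 674, ., 868]

2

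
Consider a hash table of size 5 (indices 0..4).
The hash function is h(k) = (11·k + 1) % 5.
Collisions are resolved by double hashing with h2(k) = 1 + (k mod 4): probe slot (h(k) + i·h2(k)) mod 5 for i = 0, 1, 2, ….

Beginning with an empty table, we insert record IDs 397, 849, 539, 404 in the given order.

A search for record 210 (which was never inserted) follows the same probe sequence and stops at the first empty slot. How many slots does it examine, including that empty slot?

Insert 397: h=3, slot 3 empty -> index 3.
Insert 849: h=0, slot 0 empty -> index 0.
Insert 539: h=0, h2=4, slot 0 occupied -> index 4.
Insert 404: h=0, h2=1, slot 0 occupied -> index 1.
Table: [849, 404, -, 397, 539]
Lookup 210: h=1, h2=3, probe 1,4,2 → slot 2 empty, not found.

3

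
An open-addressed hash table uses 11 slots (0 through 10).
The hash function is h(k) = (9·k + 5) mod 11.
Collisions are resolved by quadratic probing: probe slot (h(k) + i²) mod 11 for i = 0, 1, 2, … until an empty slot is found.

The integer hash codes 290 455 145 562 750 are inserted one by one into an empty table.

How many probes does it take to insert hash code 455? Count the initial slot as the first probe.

2

Insert 290: h=8, slot 8 empty => index 8.
Insert 455: h=8, slot 8 occupied => index 9.
Insert 145: h=1, slot 1 empty => index 1.
Insert 562: h=3, slot 3 empty => index 3.
Insert 750: h=1, slot 1 occupied => index 2.
Table: [., 145, 750, 562, ., ., ., ., 290, 455, .]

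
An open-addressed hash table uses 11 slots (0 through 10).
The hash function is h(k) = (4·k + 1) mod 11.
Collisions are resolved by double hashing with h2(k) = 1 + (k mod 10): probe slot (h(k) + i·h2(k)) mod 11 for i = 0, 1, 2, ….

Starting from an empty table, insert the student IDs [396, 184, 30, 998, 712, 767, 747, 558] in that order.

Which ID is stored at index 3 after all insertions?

712

396: h=1 → slot 1
184: h=0 → slot 0
30: h=0, h2=1, probe 0,1,2 → slot 2
998: h=0, h2=9, probe 0,9 → slot 9
712: h=0, h2=3, probe 0,3 → slot 3
767: h=0, h2=8, probe 0,8 → slot 8
747: h=8, h2=8, probe 8,5 → slot 5
558: h=0, h2=9, probe 0,9,7 → slot 7
Table: [184, 396, 30, 712, ∅, 747, ∅, 558, 767, 998, ∅]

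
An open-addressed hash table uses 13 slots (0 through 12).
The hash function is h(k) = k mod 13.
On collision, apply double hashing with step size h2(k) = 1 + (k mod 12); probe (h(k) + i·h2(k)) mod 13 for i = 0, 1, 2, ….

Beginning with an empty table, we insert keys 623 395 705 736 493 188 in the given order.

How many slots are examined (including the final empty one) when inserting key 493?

2

623 hashes to 12; slot 12 is free => place at 12.
395 hashes to 5; slot 5 is free => place at 5.
705 hashes to 3; slot 3 is free => place at 3.
736 hashes to 8; slot 8 is free => place at 8.
493 hashes to 12, h2=2; 12 taken => place at 1.
188 hashes to 6; slot 6 is free => place at 6.
Table: [-, 493, -, 705, -, 395, 188, -, 736, -, -, -, 623]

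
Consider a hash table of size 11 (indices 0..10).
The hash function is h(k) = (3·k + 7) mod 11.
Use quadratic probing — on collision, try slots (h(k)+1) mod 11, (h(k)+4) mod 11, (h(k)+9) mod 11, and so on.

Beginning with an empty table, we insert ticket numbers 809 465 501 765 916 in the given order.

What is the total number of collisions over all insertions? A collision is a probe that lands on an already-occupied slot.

4

809 hashes to 3; slot 3 is free -> place at 3.
465 hashes to 5; slot 5 is free -> place at 5.
501 hashes to 3; 3 taken -> place at 4.
765 hashes to 3; 3,4 taken -> place at 7.
916 hashes to 5; 5 taken -> place at 6.
Table: [., ., ., 809, 501, 465, 916, 765, ., ., .]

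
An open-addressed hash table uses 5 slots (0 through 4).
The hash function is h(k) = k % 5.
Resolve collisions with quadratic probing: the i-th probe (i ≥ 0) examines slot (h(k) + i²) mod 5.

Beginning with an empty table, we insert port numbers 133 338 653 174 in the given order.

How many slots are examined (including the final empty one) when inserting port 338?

133: h=3 -> slot 3
338: h=3, probe 3,4 -> slot 4
653: h=3, probe 3,4,2 -> slot 2
174: h=4, probe 4,0 -> slot 0
Table: [174, ., 653, 133, 338]

2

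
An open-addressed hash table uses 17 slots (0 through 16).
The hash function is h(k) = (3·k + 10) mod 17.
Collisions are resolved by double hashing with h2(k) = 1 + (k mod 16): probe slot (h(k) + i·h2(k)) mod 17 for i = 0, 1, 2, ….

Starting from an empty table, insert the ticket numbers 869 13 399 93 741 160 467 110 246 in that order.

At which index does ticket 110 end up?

13

869 hashes to 16; slot 16 is free -> place at 16.
13 hashes to 15; slot 15 is free -> place at 15.
399 hashes to 0; slot 0 is free -> place at 0.
93 hashes to 0, h2=14; 0 taken -> place at 14.
741 hashes to 6; slot 6 is free -> place at 6.
160 hashes to 14, h2=1; 14,15,16,0 taken -> place at 1.
467 hashes to 0, h2=4; 0 taken -> place at 4.
110 hashes to 0, h2=15; 0,15 taken -> place at 13.
246 hashes to 0, h2=7; 0 taken -> place at 7.
Table: [399, 160, ∅, ∅, 467, ∅, 741, 246, ∅, ∅, ∅, ∅, ∅, 110, 93, 13, 869]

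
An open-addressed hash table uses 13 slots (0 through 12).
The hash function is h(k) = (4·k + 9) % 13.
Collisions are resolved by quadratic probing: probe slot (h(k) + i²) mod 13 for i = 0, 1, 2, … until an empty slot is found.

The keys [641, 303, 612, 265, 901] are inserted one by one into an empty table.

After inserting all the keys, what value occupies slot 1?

612

641 hashes to 12; slot 12 is free → place at 12.
303 hashes to 12; 12 taken → place at 0.
612 hashes to 0; 0 taken → place at 1.
265 hashes to 3; slot 3 is free → place at 3.
901 hashes to 12; 12,0,3 taken → place at 8.
Table: [303, 612, —, 265, —, —, —, —, 901, —, —, —, 641]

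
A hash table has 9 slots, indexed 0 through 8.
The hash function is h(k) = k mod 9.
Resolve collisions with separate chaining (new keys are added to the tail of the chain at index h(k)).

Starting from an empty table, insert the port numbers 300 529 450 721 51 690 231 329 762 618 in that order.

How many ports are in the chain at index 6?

5

300 -> bucket 3
529 -> bucket 7
450 -> bucket 0
721 -> bucket 1
51 -> bucket 6
690 -> bucket 6 (collision)
231 -> bucket 6 (collision)
329 -> bucket 5
762 -> bucket 6 (collision)
618 -> bucket 6 (collision)
Final buckets:
0: 450
1: 721
2: —
3: 300
4: —
5: 329
6: 51 -> 690 -> 231 -> 762 -> 618
7: 529
8: —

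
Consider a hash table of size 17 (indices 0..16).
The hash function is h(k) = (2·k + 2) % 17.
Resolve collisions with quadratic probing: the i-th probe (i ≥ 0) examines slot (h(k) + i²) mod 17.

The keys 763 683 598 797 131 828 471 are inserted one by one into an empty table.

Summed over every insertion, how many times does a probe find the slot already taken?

763 hashes to 15; slot 15 is free → place at 15.
683 hashes to 8; slot 8 is free → place at 8.
598 hashes to 8; 8 taken → place at 9.
797 hashes to 15; 15 taken → place at 16.
131 hashes to 9; 9 taken → place at 10.
828 hashes to 9; 9,10 taken → place at 13.
471 hashes to 9; 9,10,13 taken → place at 1.
Table: [∅, 471, ∅, ∅, ∅, ∅, ∅, ∅, 683, 598, 131, ∅, ∅, 828, ∅, 763, 797]

8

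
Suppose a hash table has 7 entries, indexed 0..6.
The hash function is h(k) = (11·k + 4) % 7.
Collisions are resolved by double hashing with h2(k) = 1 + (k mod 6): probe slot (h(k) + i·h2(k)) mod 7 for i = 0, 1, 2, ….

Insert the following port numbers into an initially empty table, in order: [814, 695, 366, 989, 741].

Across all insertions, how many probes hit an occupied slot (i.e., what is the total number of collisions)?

814 hashes to 5; slot 5 is free → place at 5.
695 hashes to 5, h2=6; 5 taken → place at 4.
366 hashes to 5, h2=1; 5 taken → place at 6.
989 hashes to 5, h2=6; 5,4 taken → place at 3.
741 hashes to 0; slot 0 is free → place at 0.
Table: [741, ∅, ∅, 989, 695, 814, 366]

4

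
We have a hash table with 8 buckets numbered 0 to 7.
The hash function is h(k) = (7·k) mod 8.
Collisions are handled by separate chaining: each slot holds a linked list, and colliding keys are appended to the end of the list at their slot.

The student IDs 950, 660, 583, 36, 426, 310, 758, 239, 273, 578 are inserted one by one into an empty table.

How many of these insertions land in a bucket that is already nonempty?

5

Insert 950: h=2, bucket 2 empty -> new chain.
Insert 660: h=4, bucket 4 empty -> new chain.
Insert 583: h=1, bucket 1 empty -> new chain.
Insert 36: h=4, bucket 4 nonempty -> append to chain.
Insert 426: h=6, bucket 6 empty -> new chain.
Insert 310: h=2, bucket 2 nonempty -> append to chain.
Insert 758: h=2, bucket 2 nonempty -> append to chain.
Insert 239: h=1, bucket 1 nonempty -> append to chain.
Insert 273: h=7, bucket 7 empty -> new chain.
Insert 578: h=6, bucket 6 nonempty -> append to chain.
Final buckets:
0: .
1: 583 -> 239
2: 950 -> 310 -> 758
3: .
4: 660 -> 36
5: .
6: 426 -> 578
7: 273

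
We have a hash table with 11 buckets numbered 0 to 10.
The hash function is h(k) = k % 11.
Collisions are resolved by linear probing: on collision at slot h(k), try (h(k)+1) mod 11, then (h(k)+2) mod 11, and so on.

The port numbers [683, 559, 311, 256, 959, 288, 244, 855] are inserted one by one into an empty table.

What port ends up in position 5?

288

683: h=1 -> slot 1
559: h=9 -> slot 9
311: h=3 -> slot 3
256: h=3, probe 3,4 -> slot 4
959: h=2 -> slot 2
288: h=2, probe 2,3,4,5 -> slot 5
244: h=2, probe 2,3,4,5,6 -> slot 6
855: h=8 -> slot 8
Table: [—, 683, 959, 311, 256, 288, 244, —, 855, 559, —]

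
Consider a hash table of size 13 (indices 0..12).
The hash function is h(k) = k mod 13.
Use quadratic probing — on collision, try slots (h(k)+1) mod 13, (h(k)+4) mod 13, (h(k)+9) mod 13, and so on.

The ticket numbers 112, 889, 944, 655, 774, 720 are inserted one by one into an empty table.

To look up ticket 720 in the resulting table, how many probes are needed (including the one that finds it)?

112 hashes to 8; slot 8 is free => place at 8.
889 hashes to 5; slot 5 is free => place at 5.
944 hashes to 8; 8 taken => place at 9.
655 hashes to 5; 5 taken => place at 6.
774 hashes to 7; slot 7 is free => place at 7.
720 hashes to 5; 5,6,9 taken => place at 1.
Table: [—, 720, —, —, —, 889, 655, 774, 112, 944, —, —, —]
Lookup 720: h=5, probe 5,6,9,1 → found at 1.

4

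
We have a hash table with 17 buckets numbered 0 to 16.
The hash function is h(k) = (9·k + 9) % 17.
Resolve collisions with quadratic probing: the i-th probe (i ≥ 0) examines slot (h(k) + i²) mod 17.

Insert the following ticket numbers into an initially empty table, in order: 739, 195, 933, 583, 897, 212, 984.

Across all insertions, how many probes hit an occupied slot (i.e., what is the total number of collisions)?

4

739 hashes to 13; slot 13 is free -> place at 13.
195 hashes to 13; 13 taken -> place at 14.
933 hashes to 8; slot 8 is free -> place at 8.
583 hashes to 3; slot 3 is free -> place at 3.
897 hashes to 7; slot 7 is free -> place at 7.
212 hashes to 13; 13,14 taken -> place at 0.
984 hashes to 8; 8 taken -> place at 9.
Table: [212, —, —, 583, —, —, —, 897, 933, 984, —, —, —, 739, 195, —, —]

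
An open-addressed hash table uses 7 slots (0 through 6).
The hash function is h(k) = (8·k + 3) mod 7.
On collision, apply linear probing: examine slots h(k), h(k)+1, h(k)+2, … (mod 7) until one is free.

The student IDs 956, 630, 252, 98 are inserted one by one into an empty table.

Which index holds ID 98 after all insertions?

5

956 hashes to 0; slot 0 is free → place at 0.
630 hashes to 3; slot 3 is free → place at 3.
252 hashes to 3; 3 taken → place at 4.
98 hashes to 3; 3,4 taken → place at 5.
Table: [956, -, -, 630, 252, 98, -]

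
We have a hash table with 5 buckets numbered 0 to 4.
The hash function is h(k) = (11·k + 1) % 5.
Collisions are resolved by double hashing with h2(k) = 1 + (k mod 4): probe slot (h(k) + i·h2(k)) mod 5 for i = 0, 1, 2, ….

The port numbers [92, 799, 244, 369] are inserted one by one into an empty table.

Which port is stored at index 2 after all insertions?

92 hashes to 3; slot 3 is free → place at 3.
799 hashes to 0; slot 0 is free → place at 0.
244 hashes to 0, h2=1; 0 taken → place at 1.
369 hashes to 0, h2=2; 0 taken → place at 2.
Table: [799, 244, 369, 92, —]

369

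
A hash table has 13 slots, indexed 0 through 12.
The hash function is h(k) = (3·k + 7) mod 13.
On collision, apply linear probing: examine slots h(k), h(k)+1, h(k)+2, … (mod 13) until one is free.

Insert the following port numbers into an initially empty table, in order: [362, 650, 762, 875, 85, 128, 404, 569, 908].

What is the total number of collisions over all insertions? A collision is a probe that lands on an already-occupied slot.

5

362 hashes to 1; slot 1 is free -> place at 1.
650 hashes to 7; slot 7 is free -> place at 7.
762 hashes to 5; slot 5 is free -> place at 5.
875 hashes to 6; slot 6 is free -> place at 6.
85 hashes to 2; slot 2 is free -> place at 2.
128 hashes to 1; 1,2 taken -> place at 3.
404 hashes to 10; slot 10 is free -> place at 10.
569 hashes to 11; slot 11 is free -> place at 11.
908 hashes to 1; 1,2,3 taken -> place at 4.
Table: [_, 362, 85, 128, 908, 762, 875, 650, _, _, 404, 569, _]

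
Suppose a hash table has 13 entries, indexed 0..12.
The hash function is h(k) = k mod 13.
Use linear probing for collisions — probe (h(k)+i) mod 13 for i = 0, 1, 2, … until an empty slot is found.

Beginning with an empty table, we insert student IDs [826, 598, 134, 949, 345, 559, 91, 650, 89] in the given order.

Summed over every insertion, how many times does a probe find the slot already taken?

826: h=7 -> slot 7
598: h=0 -> slot 0
134: h=4 -> slot 4
949: h=0, probe 0,1 -> slot 1
345: h=7, probe 7,8 -> slot 8
559: h=0, probe 0,1,2 -> slot 2
91: h=0, probe 0,1,2,3 -> slot 3
650: h=0, probe 0,1,2,3,4,5 -> slot 5
89: h=11 -> slot 11
Table: [598, 949, 559, 91, 134, 650, ., 826, 345, ., ., 89, .]

12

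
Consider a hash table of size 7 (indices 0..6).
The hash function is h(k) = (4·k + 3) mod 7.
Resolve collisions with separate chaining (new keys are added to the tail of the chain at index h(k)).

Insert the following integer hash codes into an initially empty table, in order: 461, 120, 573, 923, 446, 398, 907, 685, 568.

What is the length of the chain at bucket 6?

5

Insert 461: h=6, bucket 6 empty → new chain.
Insert 120: h=0, bucket 0 empty → new chain.
Insert 573: h=6, bucket 6 nonempty → append to chain.
Insert 923: h=6, bucket 6 nonempty → append to chain.
Insert 446: h=2, bucket 2 empty → new chain.
Insert 398: h=6, bucket 6 nonempty → append to chain.
Insert 907: h=5, bucket 5 empty → new chain.
Insert 685: h=6, bucket 6 nonempty → append to chain.
Insert 568: h=0, bucket 0 nonempty → append to chain.
Final buckets:
0: 120 -> 568
1: _
2: 446
3: _
4: _
5: 907
6: 461 -> 573 -> 923 -> 398 -> 685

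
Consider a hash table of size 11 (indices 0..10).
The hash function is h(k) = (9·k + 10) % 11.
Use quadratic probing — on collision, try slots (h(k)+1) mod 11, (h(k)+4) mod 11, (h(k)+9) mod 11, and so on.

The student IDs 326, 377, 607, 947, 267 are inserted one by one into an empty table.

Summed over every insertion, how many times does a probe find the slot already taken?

1

326 hashes to 7; slot 7 is free → place at 7.
377 hashes to 4; slot 4 is free → place at 4.
607 hashes to 6; slot 6 is free → place at 6.
947 hashes to 8; slot 8 is free → place at 8.
267 hashes to 4; 4 taken → place at 5.
Table: [∅, ∅, ∅, ∅, 377, 267, 607, 326, 947, ∅, ∅]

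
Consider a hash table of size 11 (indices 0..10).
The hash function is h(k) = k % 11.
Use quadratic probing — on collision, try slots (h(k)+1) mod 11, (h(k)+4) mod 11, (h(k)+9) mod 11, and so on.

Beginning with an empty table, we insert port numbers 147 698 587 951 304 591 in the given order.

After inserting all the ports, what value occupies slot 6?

951

147: h=4 -> slot 4
698: h=5 -> slot 5
587: h=4, probe 4,5,8 -> slot 8
951: h=5, probe 5,6 -> slot 6
304: h=7 -> slot 7
591: h=8, probe 8,9 -> slot 9
Table: [—, —, —, —, 147, 698, 951, 304, 587, 591, —]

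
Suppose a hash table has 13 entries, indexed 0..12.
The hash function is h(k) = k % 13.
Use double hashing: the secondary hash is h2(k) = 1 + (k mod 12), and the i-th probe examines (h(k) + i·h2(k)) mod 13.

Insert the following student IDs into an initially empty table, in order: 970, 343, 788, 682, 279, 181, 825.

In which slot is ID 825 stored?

3

Insert 970: h=8, slot 8 empty -> index 8.
Insert 343: h=5, slot 5 empty -> index 5.
Insert 788: h=8, h2=9, slot 8 occupied -> index 4.
Insert 682: h=6, slot 6 empty -> index 6.
Insert 279: h=6, h2=4, slot 6 occupied -> index 10.
Insert 181: h=12, slot 12 empty -> index 12.
Insert 825: h=6, h2=10, slot 6 occupied -> index 3.
Table: [., ., ., 825, 788, 343, 682, ., 970, ., 279, ., 181]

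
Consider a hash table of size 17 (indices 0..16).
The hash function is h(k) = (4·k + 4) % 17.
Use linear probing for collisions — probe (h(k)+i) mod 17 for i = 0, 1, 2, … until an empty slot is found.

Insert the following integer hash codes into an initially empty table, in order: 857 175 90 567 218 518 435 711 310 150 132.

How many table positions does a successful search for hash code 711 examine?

857: h=15 => slot 15
175: h=7 => slot 7
90: h=7, probe 7,8 => slot 8
567: h=11 => slot 11
218: h=9 => slot 9
518: h=2 => slot 2
435: h=10 => slot 10
711: h=9, probe 9,10,11,12 => slot 12
310: h=3 => slot 3
150: h=9, probe 9,10,11,12,13 => slot 13
132: h=5 => slot 5
Table: [_, _, 518, 310, _, 132, _, 175, 90, 218, 435, 567, 711, 150, _, 857, _]
Lookup 711: h=9, probe 9,10,11,12 → found at 12.

4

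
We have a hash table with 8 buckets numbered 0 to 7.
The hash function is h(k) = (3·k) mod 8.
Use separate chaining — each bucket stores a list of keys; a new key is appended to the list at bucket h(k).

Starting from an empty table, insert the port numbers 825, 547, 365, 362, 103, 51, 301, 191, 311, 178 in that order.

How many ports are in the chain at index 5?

825 → bucket 3
547 → bucket 1
365 → bucket 7
362 → bucket 6
103 → bucket 5
51 → bucket 1 (collision)
301 → bucket 7 (collision)
191 → bucket 5 (collision)
311 → bucket 5 (collision)
178 → bucket 6 (collision)
Final buckets:
0: ∅
1: 547 -> 51
2: ∅
3: 825
4: ∅
5: 103 -> 191 -> 311
6: 362 -> 178
7: 365 -> 301

3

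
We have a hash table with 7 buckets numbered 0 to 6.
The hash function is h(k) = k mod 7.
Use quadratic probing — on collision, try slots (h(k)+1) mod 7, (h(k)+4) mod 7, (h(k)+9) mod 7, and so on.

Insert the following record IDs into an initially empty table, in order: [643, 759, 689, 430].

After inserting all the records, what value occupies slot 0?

643: h=6 -> slot 6
759: h=3 -> slot 3
689: h=3, probe 3,4 -> slot 4
430: h=3, probe 3,4,0 -> slot 0
Table: [430, ∅, ∅, 759, 689, ∅, 643]

430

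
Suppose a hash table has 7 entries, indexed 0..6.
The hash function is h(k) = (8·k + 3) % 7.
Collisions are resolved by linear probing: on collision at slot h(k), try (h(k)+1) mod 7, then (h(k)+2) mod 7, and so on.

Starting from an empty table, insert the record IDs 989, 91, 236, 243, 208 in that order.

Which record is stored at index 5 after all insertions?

989: h=5 => slot 5
91: h=3 => slot 3
236: h=1 => slot 1
243: h=1, probe 1,2 => slot 2
208: h=1, probe 1,2,3,4 => slot 4
Table: [—, 236, 243, 91, 208, 989, —]

989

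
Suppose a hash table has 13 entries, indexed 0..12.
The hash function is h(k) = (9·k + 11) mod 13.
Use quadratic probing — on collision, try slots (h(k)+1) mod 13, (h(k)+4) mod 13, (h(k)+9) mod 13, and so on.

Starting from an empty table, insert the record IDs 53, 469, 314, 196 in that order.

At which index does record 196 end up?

11

53 hashes to 7; slot 7 is free => place at 7.
469 hashes to 7; 7 taken => place at 8.
314 hashes to 3; slot 3 is free => place at 3.
196 hashes to 7; 7,8 taken => place at 11.
Table: [∅, ∅, ∅, 314, ∅, ∅, ∅, 53, 469, ∅, ∅, 196, ∅]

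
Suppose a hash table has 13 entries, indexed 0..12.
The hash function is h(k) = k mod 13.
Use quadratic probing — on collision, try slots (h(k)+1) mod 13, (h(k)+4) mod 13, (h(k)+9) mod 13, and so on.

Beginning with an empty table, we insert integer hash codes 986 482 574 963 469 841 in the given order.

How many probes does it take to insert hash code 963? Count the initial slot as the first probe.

3

986 hashes to 11; slot 11 is free => place at 11.
482 hashes to 1; slot 1 is free => place at 1.
574 hashes to 2; slot 2 is free => place at 2.
963 hashes to 1; 1,2 taken => place at 5.
469 hashes to 1; 1,2,5 taken => place at 10.
841 hashes to 9; slot 9 is free => place at 9.
Table: [_, 482, 574, _, _, 963, _, _, _, 841, 469, 986, _]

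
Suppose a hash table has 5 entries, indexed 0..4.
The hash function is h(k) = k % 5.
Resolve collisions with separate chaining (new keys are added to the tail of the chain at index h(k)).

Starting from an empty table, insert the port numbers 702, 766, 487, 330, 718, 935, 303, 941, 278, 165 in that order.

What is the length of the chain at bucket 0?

702 → bucket 2
766 → bucket 1
487 → bucket 2 (collision)
330 → bucket 0
718 → bucket 3
935 → bucket 0 (collision)
303 → bucket 3 (collision)
941 → bucket 1 (collision)
278 → bucket 3 (collision)
165 → bucket 0 (collision)
Final buckets:
0: 330 -> 935 -> 165
1: 766 -> 941
2: 702 -> 487
3: 718 -> 303 -> 278
4: -

3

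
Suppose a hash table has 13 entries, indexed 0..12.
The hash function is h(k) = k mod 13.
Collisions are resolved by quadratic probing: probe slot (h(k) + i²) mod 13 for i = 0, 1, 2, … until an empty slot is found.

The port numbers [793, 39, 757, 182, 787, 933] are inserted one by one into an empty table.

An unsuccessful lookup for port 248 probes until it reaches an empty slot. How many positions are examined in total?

793 hashes to 0; slot 0 is free => place at 0.
39 hashes to 0; 0 taken => place at 1.
757 hashes to 3; slot 3 is free => place at 3.
182 hashes to 0; 0,1 taken => place at 4.
787 hashes to 7; slot 7 is free => place at 7.
933 hashes to 10; slot 10 is free => place at 10.
Table: [793, 39, —, 757, 182, —, —, 787, —, —, 933, —, —]
Lookup 248: h=1, probe 1,2 → slot 2 empty, not found.

2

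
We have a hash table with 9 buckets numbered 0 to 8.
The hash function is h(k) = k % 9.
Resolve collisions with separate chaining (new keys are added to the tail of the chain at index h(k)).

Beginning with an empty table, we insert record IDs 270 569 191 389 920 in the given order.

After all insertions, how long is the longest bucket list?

Insert 270: h=0, bucket 0 empty -> new chain.
Insert 569: h=2, bucket 2 empty -> new chain.
Insert 191: h=2, bucket 2 nonempty -> append to chain.
Insert 389: h=2, bucket 2 nonempty -> append to chain.
Insert 920: h=2, bucket 2 nonempty -> append to chain.
Final buckets:
0: 270
1: —
2: 569 -> 191 -> 389 -> 920
3: —
4: —
5: —
6: —
7: —
8: —

4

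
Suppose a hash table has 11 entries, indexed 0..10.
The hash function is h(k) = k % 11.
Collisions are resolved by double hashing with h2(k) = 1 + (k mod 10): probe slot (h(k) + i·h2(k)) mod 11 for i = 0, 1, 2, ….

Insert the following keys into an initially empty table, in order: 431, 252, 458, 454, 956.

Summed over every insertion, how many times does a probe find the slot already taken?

1

431: h=2 -> slot 2
252: h=10 -> slot 10
458: h=7 -> slot 7
454: h=3 -> slot 3
956: h=10, h2=7, probe 10,6 -> slot 6
Table: [-, -, 431, 454, -, -, 956, 458, -, -, 252]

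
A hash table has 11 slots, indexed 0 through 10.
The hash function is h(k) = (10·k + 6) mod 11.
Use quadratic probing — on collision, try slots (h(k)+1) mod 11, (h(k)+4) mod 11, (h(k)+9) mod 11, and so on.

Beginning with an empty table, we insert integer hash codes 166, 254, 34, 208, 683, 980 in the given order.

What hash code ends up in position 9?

34

166: h=5 -> slot 5
254: h=5, probe 5,6 -> slot 6
34: h=5, probe 5,6,9 -> slot 9
208: h=7 -> slot 7
683: h=5, probe 5,6,9,3 -> slot 3
980: h=5, probe 5,6,9,3,10 -> slot 10
Table: [∅, ∅, ∅, 683, ∅, 166, 254, 208, ∅, 34, 980]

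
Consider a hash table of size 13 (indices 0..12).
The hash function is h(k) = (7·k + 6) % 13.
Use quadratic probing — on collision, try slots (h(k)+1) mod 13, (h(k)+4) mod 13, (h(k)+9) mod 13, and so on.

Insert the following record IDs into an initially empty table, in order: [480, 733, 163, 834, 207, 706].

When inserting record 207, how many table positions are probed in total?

2

480: h=12 => slot 12
733: h=2 => slot 2
163: h=3 => slot 3
834: h=7 => slot 7
207: h=12, probe 12,0 => slot 0
706: h=8 => slot 8
Table: [207, ∅, 733, 163, ∅, ∅, ∅, 834, 706, ∅, ∅, ∅, 480]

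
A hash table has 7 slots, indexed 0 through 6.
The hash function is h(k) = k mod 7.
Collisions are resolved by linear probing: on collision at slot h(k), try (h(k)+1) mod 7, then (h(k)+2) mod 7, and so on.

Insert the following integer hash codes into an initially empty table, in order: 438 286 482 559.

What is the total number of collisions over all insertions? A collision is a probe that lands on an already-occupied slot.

3

Insert 438: h=4, slot 4 empty → index 4.
Insert 286: h=6, slot 6 empty → index 6.
Insert 482: h=6, slot 6 occupied → index 0.
Insert 559: h=6, slots 6,0 occupied → index 1.
Table: [482, 559, ., ., 438, ., 286]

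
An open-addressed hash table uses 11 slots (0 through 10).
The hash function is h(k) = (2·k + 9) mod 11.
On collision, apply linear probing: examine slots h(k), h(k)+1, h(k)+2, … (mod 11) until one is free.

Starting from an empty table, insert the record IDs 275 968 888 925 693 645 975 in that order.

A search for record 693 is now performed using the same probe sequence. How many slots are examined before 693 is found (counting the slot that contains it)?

4

275 hashes to 9; slot 9 is free → place at 9.
968 hashes to 9; 9 taken → place at 10.
888 hashes to 3; slot 3 is free → place at 3.
925 hashes to 0; slot 0 is free → place at 0.
693 hashes to 9; 9,10,0 taken → place at 1.
645 hashes to 1; 1 taken → place at 2.
975 hashes to 1; 1,2,3 taken → place at 4.
Table: [925, 693, 645, 888, 975, —, —, —, —, 275, 968]
Lookup 693: h=9, probe 9,10,0,1 → found at 1.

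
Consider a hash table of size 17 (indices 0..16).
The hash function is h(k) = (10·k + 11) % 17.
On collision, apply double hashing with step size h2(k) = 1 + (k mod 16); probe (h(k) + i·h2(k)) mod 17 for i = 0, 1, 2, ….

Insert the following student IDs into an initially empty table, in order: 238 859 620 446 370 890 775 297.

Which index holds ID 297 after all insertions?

238: h=11 -> slot 11
859: h=16 -> slot 16
620: h=6 -> slot 6
446: h=0 -> slot 0
370: h=5 -> slot 5
890: h=3 -> slot 3
775: h=9 -> slot 9
297: h=6, h2=10, probe 6,16,9,2 -> slot 2
Table: [446, -, 297, 890, -, 370, 620, -, -, 775, -, 238, -, -, -, -, 859]

2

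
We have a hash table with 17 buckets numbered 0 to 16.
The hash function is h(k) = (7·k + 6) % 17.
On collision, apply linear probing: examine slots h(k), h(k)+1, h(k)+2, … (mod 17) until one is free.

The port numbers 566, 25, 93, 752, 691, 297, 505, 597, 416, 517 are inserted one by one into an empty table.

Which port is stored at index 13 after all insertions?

566 hashes to 7; slot 7 is free -> place at 7.
25 hashes to 11; slot 11 is free -> place at 11.
93 hashes to 11; 11 taken -> place at 12.
752 hashes to 0; slot 0 is free -> place at 0.
691 hashes to 15; slot 15 is free -> place at 15.
297 hashes to 11; 11,12 taken -> place at 13.
505 hashes to 5; slot 5 is free -> place at 5.
597 hashes to 3; slot 3 is free -> place at 3.
416 hashes to 11; 11,12,13 taken -> place at 14.
517 hashes to 4; slot 4 is free -> place at 4.
Table: [752, ∅, ∅, 597, 517, 505, ∅, 566, ∅, ∅, ∅, 25, 93, 297, 416, 691, ∅]

297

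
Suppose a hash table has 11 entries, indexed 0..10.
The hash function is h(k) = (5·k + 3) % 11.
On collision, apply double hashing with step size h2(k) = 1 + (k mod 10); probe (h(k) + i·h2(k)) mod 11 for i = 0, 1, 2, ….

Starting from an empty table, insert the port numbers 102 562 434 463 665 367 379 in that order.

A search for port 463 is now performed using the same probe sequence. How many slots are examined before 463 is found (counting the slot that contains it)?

2

Insert 102: h=7, slot 7 empty -> index 7.
Insert 562: h=8, slot 8 empty -> index 8.
Insert 434: h=6, slot 6 empty -> index 6.
Insert 463: h=8, h2=4, slot 8 occupied -> index 1.
Insert 665: h=6, h2=6, slots 6,1,7 occupied -> index 2.
Insert 367: h=1, h2=8, slot 1 occupied -> index 9.
Insert 379: h=6, h2=10, slot 6 occupied -> index 5.
Table: [-, 463, 665, -, -, 379, 434, 102, 562, 367, -]
Lookup 463: h=8, h2=4, probe 8,1 → found at 1.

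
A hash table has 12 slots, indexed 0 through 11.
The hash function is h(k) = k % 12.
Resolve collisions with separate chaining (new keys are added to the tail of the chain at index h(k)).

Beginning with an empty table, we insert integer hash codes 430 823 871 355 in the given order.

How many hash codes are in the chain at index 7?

Insert 430: h=10, bucket 10 empty → new chain.
Insert 823: h=7, bucket 7 empty → new chain.
Insert 871: h=7, bucket 7 nonempty → append to chain.
Insert 355: h=7, bucket 7 nonempty → append to chain.
Final buckets:
0: .
1: .
2: .
3: .
4: .
5: .
6: .
7: 823 -> 871 -> 355
8: .
9: .
10: 430
11: .

3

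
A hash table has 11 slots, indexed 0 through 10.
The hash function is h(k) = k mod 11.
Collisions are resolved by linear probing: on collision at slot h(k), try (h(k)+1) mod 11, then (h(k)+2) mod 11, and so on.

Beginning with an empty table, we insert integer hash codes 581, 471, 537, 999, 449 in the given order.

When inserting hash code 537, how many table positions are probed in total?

581 hashes to 9; slot 9 is free => place at 9.
471 hashes to 9; 9 taken => place at 10.
537 hashes to 9; 9,10 taken => place at 0.
999 hashes to 9; 9,10,0 taken => place at 1.
449 hashes to 9; 9,10,0,1 taken => place at 2.
Table: [537, 999, 449, _, _, _, _, _, _, 581, 471]

3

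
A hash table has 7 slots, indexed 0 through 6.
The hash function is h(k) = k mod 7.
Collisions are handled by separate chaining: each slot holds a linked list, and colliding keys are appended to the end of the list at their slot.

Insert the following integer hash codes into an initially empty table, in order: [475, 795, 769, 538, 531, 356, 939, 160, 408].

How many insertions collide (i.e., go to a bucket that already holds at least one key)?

Insert 475: h=6, bucket 6 empty → new chain.
Insert 795: h=4, bucket 4 empty → new chain.
Insert 769: h=6, bucket 6 nonempty → append to chain.
Insert 538: h=6, bucket 6 nonempty → append to chain.
Insert 531: h=6, bucket 6 nonempty → append to chain.
Insert 356: h=6, bucket 6 nonempty → append to chain.
Insert 939: h=1, bucket 1 empty → new chain.
Insert 160: h=6, bucket 6 nonempty → append to chain.
Insert 408: h=2, bucket 2 empty → new chain.
Final buckets:
0: -
1: 939
2: 408
3: -
4: 795
5: -
6: 475 -> 769 -> 538 -> 531 -> 356 -> 160

5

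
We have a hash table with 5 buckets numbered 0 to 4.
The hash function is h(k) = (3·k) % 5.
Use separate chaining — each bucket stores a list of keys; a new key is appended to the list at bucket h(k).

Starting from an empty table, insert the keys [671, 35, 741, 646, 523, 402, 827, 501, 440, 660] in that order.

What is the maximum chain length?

Insert 671: h=3, bucket 3 empty → new chain.
Insert 35: h=0, bucket 0 empty → new chain.
Insert 741: h=3, bucket 3 nonempty → append to chain.
Insert 646: h=3, bucket 3 nonempty → append to chain.
Insert 523: h=4, bucket 4 empty → new chain.
Insert 402: h=1, bucket 1 empty → new chain.
Insert 827: h=1, bucket 1 nonempty → append to chain.
Insert 501: h=3, bucket 3 nonempty → append to chain.
Insert 440: h=0, bucket 0 nonempty → append to chain.
Insert 660: h=0, bucket 0 nonempty → append to chain.
Final buckets:
0: 35 -> 440 -> 660
1: 402 -> 827
2: .
3: 671 -> 741 -> 646 -> 501
4: 523

4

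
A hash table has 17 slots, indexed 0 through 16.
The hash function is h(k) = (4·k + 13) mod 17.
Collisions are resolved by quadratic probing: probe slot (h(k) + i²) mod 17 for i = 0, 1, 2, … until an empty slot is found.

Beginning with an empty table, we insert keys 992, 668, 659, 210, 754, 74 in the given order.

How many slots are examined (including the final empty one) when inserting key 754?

3

Insert 992: h=3, slot 3 empty -> index 3.
Insert 668: h=16, slot 16 empty -> index 16.
Insert 659: h=14, slot 14 empty -> index 14.
Insert 210: h=3, slot 3 occupied -> index 4.
Insert 754: h=3, slots 3,4 occupied -> index 7.
Insert 74: h=3, slots 3,4,7 occupied -> index 12.
Table: [∅, ∅, ∅, 992, 210, ∅, ∅, 754, ∅, ∅, ∅, ∅, 74, ∅, 659, ∅, 668]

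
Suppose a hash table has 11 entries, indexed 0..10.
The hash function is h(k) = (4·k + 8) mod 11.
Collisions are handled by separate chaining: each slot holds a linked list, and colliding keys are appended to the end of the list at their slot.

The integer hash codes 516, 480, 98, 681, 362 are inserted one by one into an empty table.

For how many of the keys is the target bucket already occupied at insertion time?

3

Insert 516: h=4, bucket 4 empty → new chain.
Insert 480: h=3, bucket 3 empty → new chain.
Insert 98: h=4, bucket 4 nonempty → append to chain.
Insert 681: h=4, bucket 4 nonempty → append to chain.
Insert 362: h=4, bucket 4 nonempty → append to chain.
Final buckets:
0: _
1: _
2: _
3: 480
4: 516 -> 98 -> 681 -> 362
5: _
6: _
7: _
8: _
9: _
10: _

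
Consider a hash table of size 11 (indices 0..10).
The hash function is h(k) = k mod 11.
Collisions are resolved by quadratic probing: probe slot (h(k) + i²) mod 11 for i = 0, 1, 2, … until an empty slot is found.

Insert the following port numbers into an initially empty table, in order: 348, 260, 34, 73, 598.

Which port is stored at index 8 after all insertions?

260

348 hashes to 7; slot 7 is free => place at 7.
260 hashes to 7; 7 taken => place at 8.
34 hashes to 1; slot 1 is free => place at 1.
73 hashes to 7; 7,8 taken => place at 0.
598 hashes to 4; slot 4 is free => place at 4.
Table: [73, 34, _, _, 598, _, _, 348, 260, _, _]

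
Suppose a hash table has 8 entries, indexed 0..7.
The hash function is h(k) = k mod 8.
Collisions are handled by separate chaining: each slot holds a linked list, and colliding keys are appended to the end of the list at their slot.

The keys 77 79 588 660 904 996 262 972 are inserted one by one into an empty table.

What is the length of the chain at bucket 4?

Insert 77: h=5, bucket 5 empty -> new chain.
Insert 79: h=7, bucket 7 empty -> new chain.
Insert 588: h=4, bucket 4 empty -> new chain.
Insert 660: h=4, bucket 4 nonempty -> append to chain.
Insert 904: h=0, bucket 0 empty -> new chain.
Insert 996: h=4, bucket 4 nonempty -> append to chain.
Insert 262: h=6, bucket 6 empty -> new chain.
Insert 972: h=4, bucket 4 nonempty -> append to chain.
Final buckets:
0: 904
1: -
2: -
3: -
4: 588 -> 660 -> 996 -> 972
5: 77
6: 262
7: 79

4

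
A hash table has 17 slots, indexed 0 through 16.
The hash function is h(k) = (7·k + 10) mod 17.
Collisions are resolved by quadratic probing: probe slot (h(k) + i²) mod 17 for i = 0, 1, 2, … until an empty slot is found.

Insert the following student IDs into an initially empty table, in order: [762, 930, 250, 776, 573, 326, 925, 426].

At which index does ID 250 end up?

10

Insert 762: h=6, slot 6 empty → index 6.
Insert 930: h=9, slot 9 empty → index 9.
Insert 250: h=9, slot 9 occupied → index 10.
Insert 776: h=2, slot 2 empty → index 2.
Insert 573: h=9, slots 9,10 occupied → index 13.
Insert 326: h=14, slot 14 empty → index 14.
Insert 925: h=8, slot 8 empty → index 8.
Insert 426: h=0, slot 0 empty → index 0.
Table: [426, ∅, 776, ∅, ∅, ∅, 762, ∅, 925, 930, 250, ∅, ∅, 573, 326, ∅, ∅]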